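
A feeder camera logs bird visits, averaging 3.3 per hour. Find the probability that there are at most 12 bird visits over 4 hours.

0.4413

Over the interval, μ = 3.3 × 4 = 13.2 (4 hours).
P(N ≤ 12) = Σ_{j=0}^{12} e^(−μ) μ^j/j! ≈ 0.4413.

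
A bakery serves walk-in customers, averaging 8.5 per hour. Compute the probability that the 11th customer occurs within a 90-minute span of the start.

0.7262

Over the interval, μ = 8.5 × 1.5 = 12.75 (a 90-minute span = 1.5 hours).
The 11th arrival falls in the interval iff at least 11 events occur there: P(S_11 ≤ t) = P(N ≥ 11) = 1 − P(N ≤ 10) ≈ 0.7262.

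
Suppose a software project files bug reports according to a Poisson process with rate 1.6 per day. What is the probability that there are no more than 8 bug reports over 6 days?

Over the interval, μ = 1.6 × 6 = 9.6 (6 days).
P(N ≤ 8) = Σ_{j=0}^{8} e^(−μ) μ^j/j! ≈ 0.3796.

0.3796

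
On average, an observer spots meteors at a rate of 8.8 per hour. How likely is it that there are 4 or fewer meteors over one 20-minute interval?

Over the interval, μ = 8.8 × 1/3 ≈ 2.93333 (a 20-minute interval = 1/3 hours).
P(N ≤ 4) = Σ_{j=0}^{4} e^(−μ) μ^j/j! ≈ 0.8263.

0.8263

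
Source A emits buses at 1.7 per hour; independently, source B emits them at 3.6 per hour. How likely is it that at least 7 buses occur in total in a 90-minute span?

0.6805

Independent Poisson processes superpose: combined rate λ = 1.7 + 3.6 = 5.3 per hour.
Over the interval, μ = 5.3 × 1.5 = 7.95 (a 90-minute span = 1.5 hours).
P(N ≥ 7) = 1 − P(N ≤ 6) ≈ 0.6805.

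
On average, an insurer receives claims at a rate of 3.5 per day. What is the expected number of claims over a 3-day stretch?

10.5

E[N] = λt = 3.5 × 3 = 10.5 (a 3-day stretch = 3 days).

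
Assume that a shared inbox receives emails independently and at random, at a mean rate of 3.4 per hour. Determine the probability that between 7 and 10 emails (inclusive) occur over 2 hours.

0.4351

Over the interval, μ = 3.4 × 2 = 6.8 (2 hours).
P(7 ≤ N ≤ 10) = Σ_{j=7}^{10} e^(−6.8) · 6.8^j/j! ≈ 0.4351.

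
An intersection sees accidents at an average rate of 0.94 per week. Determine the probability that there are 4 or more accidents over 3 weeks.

0.3125

Over the interval, μ = 0.94 × 3 = 2.82 (3 weeks).
P(N ≥ 4) = 1 − P(N ≤ 3) = 1 − Σ_{j=0}^{3} e^(−μ) μ^j/j! ≈ 0.3125.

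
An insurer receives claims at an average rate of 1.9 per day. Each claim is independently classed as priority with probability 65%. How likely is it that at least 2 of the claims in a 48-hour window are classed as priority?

Thinning: the claims that are classed as priority themselves form a Poisson process with rate 0.65 × 1.9 = 1.235 per day.
Over the interval, μ = 1.235 × 2 = 2.47 (a 48-hour window = 2 days).
P(N ≥ 2) = 1 − P(N ≤ 1) ≈ 0.7065.

0.7065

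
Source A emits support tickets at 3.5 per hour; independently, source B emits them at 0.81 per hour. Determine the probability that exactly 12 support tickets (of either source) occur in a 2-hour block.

0.0634

Independent Poisson processes superpose: combined rate λ = 3.5 + 0.81 = 4.31 per hour.
Over the interval, μ = 4.31 × 2 = 8.62 (a 2-hour block = 2 hours).
P(N = 12) = e^(−8.62) · 8.62^12/12! ≈ 0.0634.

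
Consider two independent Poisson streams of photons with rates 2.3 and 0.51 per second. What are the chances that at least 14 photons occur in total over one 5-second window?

0.5408

Independent Poisson processes superpose: combined rate λ = 2.3 + 0.51 = 2.81 per second.
Over the interval, μ = 2.81 × 5 = 14.05 (a 5-second window = 5 seconds).
P(N ≥ 14) = 1 − P(N ≤ 13) ≈ 0.5408.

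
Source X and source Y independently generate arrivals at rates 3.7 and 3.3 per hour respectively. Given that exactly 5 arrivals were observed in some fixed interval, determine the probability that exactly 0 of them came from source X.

0.0233

Given the total, each event is independently from source X with probability p = λ_X/(λ_X+λ_Y) = 3.7/7 ≈ 0.5286.
So K ~ Binomial(5, 3.7/7): P(K = 0) = C(5,0) · (3.7/7)^0 · (3.3/7)^5 ≈ 0.0233.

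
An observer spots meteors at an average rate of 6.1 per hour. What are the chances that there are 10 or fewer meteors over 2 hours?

Over the interval, μ = 6.1 × 2 = 12.2 (2 hours).
P(N ≤ 10) = Σ_{j=0}^{10} e^(−μ) μ^j/j! ≈ 0.3266.

0.3266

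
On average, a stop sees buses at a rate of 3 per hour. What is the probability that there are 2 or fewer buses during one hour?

0.4232

With mean μ = 3 per hour,
P(N ≤ 2) = Σ_{j=0}^{2} e^(−μ) μ^j/j! ≈ 0.4232.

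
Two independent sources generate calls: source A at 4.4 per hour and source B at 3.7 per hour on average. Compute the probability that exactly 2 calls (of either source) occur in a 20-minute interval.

0.2450

Independent Poisson processes superpose: combined rate λ = 4.4 + 3.7 = 8.1 per hour.
Over the interval, μ = 8.1 × 1/3 = 2.7 (a 20-minute interval = 1/3 hours).
P(N = 2) = e^(−2.7) · 2.7^2/2! ≈ 0.2450.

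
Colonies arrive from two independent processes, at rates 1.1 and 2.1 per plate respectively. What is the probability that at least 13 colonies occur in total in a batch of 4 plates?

0.5147

Independent Poisson processes superpose: combined rate λ = 1.1 + 2.1 = 3.2 per plate.
Over the interval, μ = 3.2 × 4 = 12.8 (a batch of 4 plates = 4 plates).
P(N ≥ 13) = 1 − P(N ≤ 12) ≈ 0.5147.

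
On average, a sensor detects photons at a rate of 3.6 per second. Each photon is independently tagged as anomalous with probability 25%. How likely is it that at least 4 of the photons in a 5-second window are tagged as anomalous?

Thinning: the photons that are tagged as anomalous themselves form a Poisson process with rate 0.25 × 3.6 = 0.9 per second.
Over the interval, μ = 0.9 × 5 = 4.5 (a 5-second window = 5 seconds).
P(N ≥ 4) = 1 − P(N ≤ 3) ≈ 0.6577.

0.6577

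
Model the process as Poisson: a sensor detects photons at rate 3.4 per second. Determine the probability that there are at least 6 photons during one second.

0.1295

With mean μ = 3.4 per second,
P(N ≥ 6) = 1 − P(N ≤ 5) = 1 − Σ_{j=0}^{5} e^(−μ) μ^j/j! ≈ 0.1295.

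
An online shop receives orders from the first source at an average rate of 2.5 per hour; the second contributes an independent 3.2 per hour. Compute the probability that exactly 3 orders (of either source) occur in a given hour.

Independent Poisson processes superpose: combined rate λ = 2.5 + 3.2 = 5.7 per hour.
So μ = 5.7.
P(N = 3) = e^(−5.7) · 5.7^3/3! ≈ 0.1033.

0.1033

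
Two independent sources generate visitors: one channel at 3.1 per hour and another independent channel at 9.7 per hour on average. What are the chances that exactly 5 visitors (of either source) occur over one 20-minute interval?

Independent Poisson processes superpose: combined rate λ = 3.1 + 9.7 = 12.8 per hour.
Over the interval, μ = 12.8 × 1/3 ≈ 4.26667 (a 20-minute interval = 1/3 hours).
P(N = 5) = e^(−4.26667) · 4.26667^5/5! ≈ 0.1653.

0.1653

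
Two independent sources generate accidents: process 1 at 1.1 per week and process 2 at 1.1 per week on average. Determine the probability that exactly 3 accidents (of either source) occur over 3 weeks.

0.0652

Independent Poisson processes superpose: combined rate λ = 1.1 + 1.1 = 2.2 per week.
Over the interval, μ = 2.2 × 3 = 6.6 (3 weeks).
P(N = 3) = e^(−6.6) · 6.6^3/3! ≈ 0.0652.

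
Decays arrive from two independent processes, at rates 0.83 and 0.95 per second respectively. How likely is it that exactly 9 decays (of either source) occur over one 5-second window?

0.1317

Independent Poisson processes superpose: combined rate λ = 0.83 + 0.95 = 1.78 per second.
Over the interval, μ = 1.78 × 5 = 8.9 (a 5-second window = 5 seconds).
P(N = 9) = e^(−8.9) · 8.9^9/9! ≈ 0.1317.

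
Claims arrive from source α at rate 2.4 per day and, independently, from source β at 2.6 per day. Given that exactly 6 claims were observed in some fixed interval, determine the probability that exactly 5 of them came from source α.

0.0795

Given the total, each event is independently from source α with probability p = λ_α/(λ_α+λ_β) = 2.4/5 = 0.4800.
So K ~ Binomial(6, 2.4/5): P(K = 5) = C(6,5) · (2.4/5)^5 · (2.6/5)^1 ≈ 0.0795.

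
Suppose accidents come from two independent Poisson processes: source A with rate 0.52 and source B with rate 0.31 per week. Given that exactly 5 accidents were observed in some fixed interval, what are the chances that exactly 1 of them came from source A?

0.0610

Given the total, each event is independently from source A with probability p = λ_A/(λ_A+λ_B) = 0.52/0.83 ≈ 0.6265.
So K ~ Binomial(5, 0.52/0.83): P(K = 1) = C(5,1) · (0.52/0.83)^1 · (0.31/0.83)^4 ≈ 0.0610.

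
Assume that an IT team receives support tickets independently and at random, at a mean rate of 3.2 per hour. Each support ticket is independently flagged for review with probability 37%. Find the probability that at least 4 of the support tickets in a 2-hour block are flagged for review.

Thinning: the support tickets that are flagged for review themselves form a Poisson process with rate 0.37 × 3.2 = 1.184 per hour.
Over the interval, μ = 1.184 × 2 = 2.368 (a 2-hour block = 2 hours).
P(N ≥ 4) = 1 − P(N ≤ 3) ≈ 0.2146.

0.2146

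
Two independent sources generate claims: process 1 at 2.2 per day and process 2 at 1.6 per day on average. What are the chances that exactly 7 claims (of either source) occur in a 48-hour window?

Independent Poisson processes superpose: combined rate λ = 2.2 + 1.6 = 3.8 per day.
Over the interval, μ = 3.8 × 2 = 7.6 (a 48-hour window = 2 days).
P(N = 7) = e^(−7.6) · 7.6^7/7! ≈ 0.1454.

0.1454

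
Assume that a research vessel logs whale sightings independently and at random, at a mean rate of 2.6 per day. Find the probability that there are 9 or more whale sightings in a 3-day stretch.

0.3796

Over the interval, μ = 2.6 × 3 = 7.8 (a 3-day stretch = 3 days).
P(N ≥ 9) = 1 − P(N ≤ 8) = 1 − Σ_{j=0}^{8} e^(−μ) μ^j/j! ≈ 0.3796.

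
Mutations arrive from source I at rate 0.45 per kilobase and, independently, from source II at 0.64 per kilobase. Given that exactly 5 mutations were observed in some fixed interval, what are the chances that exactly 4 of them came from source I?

0.0853

Given the total, each event is independently from source I with probability p = λ_I/(λ_I+λ_II) = 0.45/1.09 ≈ 0.4128.
So K ~ Binomial(5, 0.45/1.09): P(K = 4) = C(5,4) · (0.45/1.09)^4 · (0.64/1.09)^1 ≈ 0.0853.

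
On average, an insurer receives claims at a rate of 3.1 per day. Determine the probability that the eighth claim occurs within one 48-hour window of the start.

Over the interval, μ = 3.1 × 2 = 6.2 (a 48-hour window = 2 days).
The eighth arrival falls in the interval iff at least 8 events occur there: P(S_8 ≤ t) = P(N ≥ 8) = 1 − P(N ≤ 7) ≈ 0.2840.

0.2840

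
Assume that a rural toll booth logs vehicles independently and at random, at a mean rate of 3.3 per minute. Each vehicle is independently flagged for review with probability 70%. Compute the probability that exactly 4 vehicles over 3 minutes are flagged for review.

Thinning: the vehicles that are flagged for review themselves form a Poisson process with rate 0.7 × 3.3 = 2.31 per minute.
Over the interval, μ = 2.31 × 3 = 6.93 (3 minutes).
P(N = 4) = e^(−6.93) · 6.93^4/4! ≈ 0.0940.

0.0940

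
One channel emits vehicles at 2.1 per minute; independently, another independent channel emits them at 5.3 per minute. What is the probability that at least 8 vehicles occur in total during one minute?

Independent Poisson processes superpose: combined rate λ = 2.1 + 5.3 = 7.4 per minute.
So μ = 7.4.
P(N ≥ 8) = 1 − P(N ≤ 7) ≈ 0.4607.

0.4607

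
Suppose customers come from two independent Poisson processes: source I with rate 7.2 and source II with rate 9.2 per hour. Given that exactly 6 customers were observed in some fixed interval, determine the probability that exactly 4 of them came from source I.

0.1754

Given the total, each event is independently from source I with probability p = λ_I/(λ_I+λ_II) = 7.2/16.4 ≈ 0.4390.
So K ~ Binomial(6, 7.2/16.4): P(K = 4) = C(6,4) · (7.2/16.4)^4 · (9.2/16.4)^2 ≈ 0.1754.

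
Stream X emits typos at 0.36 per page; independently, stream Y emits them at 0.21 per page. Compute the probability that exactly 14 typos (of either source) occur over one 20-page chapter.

Independent Poisson processes superpose: combined rate λ = 0.36 + 0.21 = 0.57 per page.
Over the interval, μ = 0.57 × 20 = 11.4 (a 20-page chapter = 20 pages).
P(N = 14) = e^(−11.4) · 11.4^14/14! ≈ 0.0804.

0.0804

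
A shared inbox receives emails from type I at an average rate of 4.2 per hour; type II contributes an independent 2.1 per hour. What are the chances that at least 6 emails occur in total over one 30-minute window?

0.0998

Independent Poisson processes superpose: combined rate λ = 4.2 + 2.1 = 6.3 per hour.
Over the interval, μ = 6.3 × 0.5 = 3.15 (a 30-minute window = 0.5 hours).
P(N ≥ 6) = 1 − P(N ≤ 5) ≈ 0.0998.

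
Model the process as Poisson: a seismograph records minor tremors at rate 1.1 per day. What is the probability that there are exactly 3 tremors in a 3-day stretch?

Over the interval, μ = 1.1 × 3 = 3.3 (a 3-day stretch = 3 days).
P(N = 3) = e^(−μ) μ^3/3! = e^(−3.3) · 3.3^3/6 ≈ 0.2209.

0.2209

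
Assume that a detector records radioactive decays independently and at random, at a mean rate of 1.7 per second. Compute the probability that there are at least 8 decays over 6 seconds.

Over the interval, μ = 1.7 × 6 = 10.2 (6 seconds).
P(N ≥ 8) = 1 − P(N ≤ 7) = 1 − Σ_{j=0}^{7} e^(−μ) μ^j/j! ≈ 0.7973.

0.7973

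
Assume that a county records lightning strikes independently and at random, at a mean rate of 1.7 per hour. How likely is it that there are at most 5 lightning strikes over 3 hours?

Over the interval, μ = 1.7 × 3 = 5.1 (3 hours).
P(N ≤ 5) = Σ_{j=0}^{5} e^(−μ) μ^j/j! ≈ 0.5984.

0.5984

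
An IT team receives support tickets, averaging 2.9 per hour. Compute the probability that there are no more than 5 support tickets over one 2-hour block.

0.4783

Over the interval, μ = 2.9 × 2 = 5.8 (a 2-hour block = 2 hours).
P(N ≤ 5) = Σ_{j=0}^{5} e^(−μ) μ^j/j! ≈ 0.4783.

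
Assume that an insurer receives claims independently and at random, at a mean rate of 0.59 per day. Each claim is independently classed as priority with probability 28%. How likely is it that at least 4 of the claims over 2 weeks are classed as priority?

0.2033

Thinning: the claims that are classed as priority themselves form a Poisson process with rate 0.28 × 0.59 = 0.1652 per day.
Over the interval, μ = 0.1652 × 14 = 2.3128 (2 weeks = 14 days).
P(N ≥ 4) = 1 − P(N ≤ 3) ≈ 0.2033.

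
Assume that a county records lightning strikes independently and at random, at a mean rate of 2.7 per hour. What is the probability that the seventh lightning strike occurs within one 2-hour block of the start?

Over the interval, μ = 2.7 × 2 = 5.4 (a 2-hour block = 2 hours).
The seventh arrival falls in the interval iff at least 7 events occur there: P(S_7 ≤ t) = P(N ≥ 7) = 1 − P(N ≤ 6) ≈ 0.2983.

0.2983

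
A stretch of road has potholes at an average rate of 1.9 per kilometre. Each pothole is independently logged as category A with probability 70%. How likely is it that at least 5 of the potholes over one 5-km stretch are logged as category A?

0.7926

Thinning: the potholes that are logged as category A themselves form a Poisson process with rate 0.7 × 1.9 = 1.33 per kilometre.
Over the interval, μ = 1.33 × 5 = 6.65 (a 5-km stretch = 5 kilometres).
P(N ≥ 5) = 1 − P(N ≤ 4) ≈ 0.7926.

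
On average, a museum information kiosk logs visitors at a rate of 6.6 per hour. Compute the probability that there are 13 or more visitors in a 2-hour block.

0.5587

Over the interval, μ = 6.6 × 2 = 13.2 (a 2-hour block = 2 hours).
P(N ≥ 13) = 1 − P(N ≤ 12) = 1 − Σ_{j=0}^{12} e^(−μ) μ^j/j! ≈ 0.5587.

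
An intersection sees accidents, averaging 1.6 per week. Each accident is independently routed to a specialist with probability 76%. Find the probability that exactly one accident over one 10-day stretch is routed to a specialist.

Thinning: the accidents that are routed to a specialist themselves form a Poisson process with rate 0.76 × 1.6 = 1.216 per week.
Over the interval, μ = 1.216 × 10/7 ≈ 1.73714 (a 10-day stretch = 10/7 weeks).
P(N = 1) = e^(−1.73714) · 1.73714^1/1! ≈ 0.3058.

0.3058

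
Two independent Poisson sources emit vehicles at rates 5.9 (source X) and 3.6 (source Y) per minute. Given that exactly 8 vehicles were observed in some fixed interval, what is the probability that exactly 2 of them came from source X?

0.0320

Given the total, each event is independently from source X with probability p = λ_X/(λ_X+λ_Y) = 5.9/9.5 ≈ 0.6211.
So K ~ Binomial(8, 5.9/9.5): P(K = 2) = C(8,2) · (5.9/9.5)^2 · (3.6/9.5)^6 ≈ 0.0320.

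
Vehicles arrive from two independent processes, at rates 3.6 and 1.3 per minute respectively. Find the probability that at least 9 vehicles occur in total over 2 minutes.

0.6442

Independent Poisson processes superpose: combined rate λ = 3.6 + 1.3 = 4.9 per minute.
Over the interval, μ = 4.9 × 2 = 9.8 (2 minutes).
P(N ≥ 9) = 1 − P(N ≤ 8) ≈ 0.6442.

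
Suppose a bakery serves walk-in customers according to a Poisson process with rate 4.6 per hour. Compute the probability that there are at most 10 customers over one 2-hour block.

0.6820

Over the interval, μ = 4.6 × 2 = 9.2 (a 2-hour block = 2 hours).
P(N ≤ 10) = Σ_{j=0}^{10} e^(−μ) μ^j/j! ≈ 0.6820.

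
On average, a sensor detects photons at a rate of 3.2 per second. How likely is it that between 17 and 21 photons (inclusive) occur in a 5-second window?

Over the interval, μ = 3.2 × 5 = 16 (a 5-second window = 5 seconds).
P(17 ≤ N ≤ 21) = Σ_{j=17}^{21} e^(−16) · 16^j/j! ≈ 0.3448.

0.3448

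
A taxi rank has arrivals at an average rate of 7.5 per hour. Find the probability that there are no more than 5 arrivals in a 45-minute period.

0.5076

Over the interval, μ = 7.5 × 0.75 = 5.625 (a 45-minute period = 0.75 hours).
P(N ≤ 5) = Σ_{j=0}^{5} e^(−μ) μ^j/j! ≈ 0.5076.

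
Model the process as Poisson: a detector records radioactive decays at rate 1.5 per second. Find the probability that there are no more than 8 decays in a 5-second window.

Over the interval, μ = 1.5 × 5 = 7.5 (a 5-second window = 5 seconds).
P(N ≤ 8) = Σ_{j=0}^{8} e^(−μ) μ^j/j! ≈ 0.6620.

0.6620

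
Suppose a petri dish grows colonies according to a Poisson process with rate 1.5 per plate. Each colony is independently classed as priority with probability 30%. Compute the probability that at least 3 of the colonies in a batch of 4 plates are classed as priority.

Thinning: the colonies that are classed as priority themselves form a Poisson process with rate 0.3 × 1.5 = 0.45 per plate.
Over the interval, μ = 0.45 × 4 = 1.8 (a batch of 4 plates = 4 plates).
P(N ≥ 3) = 1 − P(N ≤ 2) ≈ 0.2694.

0.2694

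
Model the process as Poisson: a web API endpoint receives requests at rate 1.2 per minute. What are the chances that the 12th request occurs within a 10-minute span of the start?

0.5384

Over the interval, μ = 1.2 × 10 = 12 (a 10-minute span = 10 minutes).
The 12th arrival falls in the interval iff at least 12 events occur there: P(S_12 ≤ t) = P(N ≥ 12) = 1 − P(N ≤ 11) ≈ 0.5384.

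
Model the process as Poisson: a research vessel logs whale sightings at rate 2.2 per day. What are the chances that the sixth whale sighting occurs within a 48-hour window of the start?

0.2801

Over the interval, μ = 2.2 × 2 = 4.4 (a 48-hour window = 2 days).
The sixth arrival falls in the interval iff at least 6 events occur there: P(S_6 ≤ t) = P(N ≥ 6) = 1 − P(N ≤ 5) ≈ 0.2801.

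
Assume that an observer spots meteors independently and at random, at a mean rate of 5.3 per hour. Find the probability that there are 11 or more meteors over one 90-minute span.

Over the interval, μ = 5.3 × 1.5 = 7.95 (a 90-minute span = 1.5 hours).
P(N ≥ 11) = 1 − P(N ≤ 10) = 1 − Σ_{j=0}^{10} e^(−μ) μ^j/j! ≈ 0.1792.

0.1792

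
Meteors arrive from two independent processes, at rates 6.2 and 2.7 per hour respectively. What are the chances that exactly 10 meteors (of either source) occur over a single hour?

0.1172

Independent Poisson processes superpose: combined rate λ = 6.2 + 2.7 = 8.9 per hour.
So μ = 8.9.
P(N = 10) = e^(−8.9) · 8.9^10/10! ≈ 0.1172.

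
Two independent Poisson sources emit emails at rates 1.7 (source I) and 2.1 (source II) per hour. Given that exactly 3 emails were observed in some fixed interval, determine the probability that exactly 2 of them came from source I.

0.3318

Given the total, each event is independently from source I with probability p = λ_I/(λ_I+λ_II) = 1.7/3.8 ≈ 0.4474.
So K ~ Binomial(3, 1.7/3.8): P(K = 2) = C(3,2) · (1.7/3.8)^2 · (2.1/3.8)^1 ≈ 0.3318.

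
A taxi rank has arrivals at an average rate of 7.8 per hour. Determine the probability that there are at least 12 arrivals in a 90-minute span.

Over the interval, μ = 7.8 × 1.5 = 11.7 (a 90-minute span = 1.5 hours).
P(N ≥ 12) = 1 − P(N ≤ 11) = 1 − Σ_{j=0}^{11} e^(−μ) μ^j/j! ≈ 0.5037.

0.5037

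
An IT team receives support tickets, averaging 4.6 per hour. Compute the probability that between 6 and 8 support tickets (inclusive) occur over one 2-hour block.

Over the interval, μ = 4.6 × 2 = 9.2 (a 2-hour block = 2 hours).
P(6 ≤ N ≤ 8) = Σ_{j=6}^{8} e^(−9.2) · 9.2^j/j! ≈ 0.3255.

0.3255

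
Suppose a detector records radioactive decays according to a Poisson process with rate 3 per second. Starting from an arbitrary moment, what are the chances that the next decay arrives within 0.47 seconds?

Inter-arrival times are exponential with rate λ = 3 per second.
P(T ≤ 0.47) = 1 − e^(−λt) = 1 − e^(−3 × 0.47) = 1 − e^(−1.41) ≈ 0.7559.

0.7559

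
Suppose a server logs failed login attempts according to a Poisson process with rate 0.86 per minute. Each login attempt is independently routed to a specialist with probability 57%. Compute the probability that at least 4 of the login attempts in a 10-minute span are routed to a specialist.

Thinning: the login attempts that are routed to a specialist themselves form a Poisson process with rate 0.57 × 0.86 = 0.4902 per minute.
Over the interval, μ = 0.4902 × 10 = 4.902 (a 10-minute span = 10 minutes).
P(N ≥ 4) = 1 − P(N ≤ 3) ≈ 0.7209.

0.7209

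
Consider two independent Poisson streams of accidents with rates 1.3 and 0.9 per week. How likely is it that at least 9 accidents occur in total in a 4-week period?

0.5177

Independent Poisson processes superpose: combined rate λ = 1.3 + 0.9 = 2.2 per week.
Over the interval, μ = 2.2 × 4 = 8.8 (a 4-week period = 4 weeks).
P(N ≥ 9) = 1 − P(N ≤ 8) ≈ 0.5177.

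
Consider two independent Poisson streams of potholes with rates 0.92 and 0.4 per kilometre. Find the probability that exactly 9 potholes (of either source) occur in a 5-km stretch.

0.0891

Independent Poisson processes superpose: combined rate λ = 0.92 + 0.4 = 1.32 per kilometre.
Over the interval, μ = 1.32 × 5 = 6.6 (a 5-km stretch = 5 kilometres).
P(N = 9) = e^(−6.6) · 6.6^9/9! ≈ 0.0891.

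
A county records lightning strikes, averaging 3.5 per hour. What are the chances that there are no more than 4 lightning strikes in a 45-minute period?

Over the interval, μ = 3.5 × 0.75 = 2.625 (a 45-minute period = 0.75 hours).
P(N ≤ 4) = Σ_{j=0}^{4} e^(−μ) μ^j/j! ≈ 0.8739.

0.8739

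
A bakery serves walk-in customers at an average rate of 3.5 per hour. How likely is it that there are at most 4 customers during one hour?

0.7254

With mean μ = 3.5 per hour,
P(N ≤ 4) = Σ_{j=0}^{4} e^(−μ) μ^j/j! ≈ 0.7254.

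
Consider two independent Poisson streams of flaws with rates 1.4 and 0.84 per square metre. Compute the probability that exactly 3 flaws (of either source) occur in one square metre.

0.1994

Independent Poisson processes superpose: combined rate λ = 1.4 + 0.84 = 2.24 per square metre.
So μ = 2.24.
P(N = 3) = e^(−2.24) · 2.24^3/3! ≈ 0.1994.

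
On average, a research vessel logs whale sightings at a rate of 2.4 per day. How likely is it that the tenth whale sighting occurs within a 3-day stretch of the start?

0.1904

Over the interval, μ = 2.4 × 3 = 7.2 (a 3-day stretch = 3 days).
The tenth arrival falls in the interval iff at least 10 events occur there: P(S_10 ≤ t) = P(N ≥ 10) = 1 − P(N ≤ 9) ≈ 0.1904.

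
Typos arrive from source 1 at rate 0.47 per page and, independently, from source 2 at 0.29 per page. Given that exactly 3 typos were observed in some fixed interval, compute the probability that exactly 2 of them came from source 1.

Given the total, each event is independently from source 1 with probability p = λ_1/(λ_1+λ_2) = 0.47/0.76 ≈ 0.6184.
So K ~ Binomial(3, 0.47/0.76): P(K = 2) = C(3,2) · (0.47/0.76)^2 · (0.29/0.76)^1 ≈ 0.4378.

0.4378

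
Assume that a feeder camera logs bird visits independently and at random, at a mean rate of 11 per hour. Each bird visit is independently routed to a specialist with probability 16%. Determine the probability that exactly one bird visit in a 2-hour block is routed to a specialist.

0.1042

Thinning: the bird visits that are routed to a specialist themselves form a Poisson process with rate 0.16 × 11 = 1.76 per hour.
Over the interval, μ = 1.76 × 2 = 3.52 (a 2-hour block = 2 hours).
P(N = 1) = e^(−3.52) · 3.52^1/1! ≈ 0.1042.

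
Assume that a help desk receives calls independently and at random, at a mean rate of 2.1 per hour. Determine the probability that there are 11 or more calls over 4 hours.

0.2257

Over the interval, μ = 2.1 × 4 = 8.4 (4 hours).
P(N ≥ 11) = 1 − P(N ≤ 10) = 1 − Σ_{j=0}^{10} e^(−μ) μ^j/j! ≈ 0.2257.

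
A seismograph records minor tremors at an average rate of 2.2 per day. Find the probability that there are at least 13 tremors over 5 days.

Over the interval, μ = 2.2 × 5 = 11 (5 days).
P(N ≥ 13) = 1 − P(N ≤ 12) = 1 − Σ_{j=0}^{12} e^(−μ) μ^j/j! ≈ 0.3113.

0.3113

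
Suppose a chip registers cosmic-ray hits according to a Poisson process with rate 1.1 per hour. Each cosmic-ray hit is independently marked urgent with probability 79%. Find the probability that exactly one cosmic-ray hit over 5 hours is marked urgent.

Thinning: the cosmic-ray hits that are marked urgent themselves form a Poisson process with rate 0.79 × 1.1 = 0.869 per hour.
Over the interval, μ = 0.869 × 5 = 4.345 (5 hours).
P(N = 1) = e^(−4.345) · 4.345^1/1! ≈ 0.0564.

0.0564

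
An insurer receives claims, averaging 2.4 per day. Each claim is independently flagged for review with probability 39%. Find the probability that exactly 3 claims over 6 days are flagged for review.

Thinning: the claims that are flagged for review themselves form a Poisson process with rate 0.39 × 2.4 = 0.936 per day.
Over the interval, μ = 0.936 × 6 = 5.616 (6 days).
P(N = 3) = e^(−5.616) · 5.616^3/3! ≈ 0.1074.

0.1074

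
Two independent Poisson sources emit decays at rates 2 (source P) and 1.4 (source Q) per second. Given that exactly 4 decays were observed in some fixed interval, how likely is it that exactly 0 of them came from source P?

0.0287

Given the total, each event is independently from source P with probability p = λ_P/(λ_P+λ_Q) = 2/3.4 ≈ 0.5882.
So K ~ Binomial(4, 2/3.4): P(K = 0) = C(4,0) · (2/3.4)^0 · (1.4/3.4)^4 ≈ 0.0287.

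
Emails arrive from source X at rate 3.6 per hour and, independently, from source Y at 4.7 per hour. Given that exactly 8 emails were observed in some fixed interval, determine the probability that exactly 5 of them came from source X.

0.1561

Given the total, each event is independently from source X with probability p = λ_X/(λ_X+λ_Y) = 3.6/8.3 ≈ 0.4337.
So K ~ Binomial(8, 3.6/8.3): P(K = 5) = C(8,5) · (3.6/8.3)^5 · (4.7/8.3)^3 ≈ 0.1561.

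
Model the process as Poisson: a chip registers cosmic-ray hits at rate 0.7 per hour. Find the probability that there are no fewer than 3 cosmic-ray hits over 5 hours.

Over the interval, μ = 0.7 × 5 = 3.5 (5 hours).
P(N ≥ 3) = 1 − P(N ≤ 2) = 1 − Σ_{j=0}^{2} e^(−μ) μ^j/j! ≈ 0.6792.

0.6792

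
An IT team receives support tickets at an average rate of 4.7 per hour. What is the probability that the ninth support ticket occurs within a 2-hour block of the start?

0.5958

Over the interval, μ = 4.7 × 2 = 9.4 (a 2-hour block = 2 hours).
The ninth arrival falls in the interval iff at least 9 events occur there: P(S_9 ≤ t) = P(N ≥ 9) = 1 − P(N ≤ 8) ≈ 0.5958.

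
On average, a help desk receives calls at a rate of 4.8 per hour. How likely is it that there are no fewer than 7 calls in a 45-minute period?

0.0733

Over the interval, μ = 4.8 × 0.75 = 3.6 (a 45-minute period = 0.75 hours).
P(N ≥ 7) = 1 − P(N ≤ 6) = 1 − Σ_{j=0}^{6} e^(−μ) μ^j/j! ≈ 0.0733.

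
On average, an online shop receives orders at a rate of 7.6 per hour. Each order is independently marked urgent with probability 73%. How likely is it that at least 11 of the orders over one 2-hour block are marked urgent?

Thinning: the orders that are marked urgent themselves form a Poisson process with rate 0.73 × 7.6 = 5.548 per hour.
Over the interval, μ = 5.548 × 2 = 11.096 (a 2-hour block = 2 hours).
P(N ≥ 11) = 1 − P(N ≤ 10) ≈ 0.5515.

0.5515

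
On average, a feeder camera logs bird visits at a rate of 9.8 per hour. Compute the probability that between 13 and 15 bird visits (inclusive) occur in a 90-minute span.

Over the interval, μ = 9.8 × 1.5 = 14.7 (a 90-minute span = 1.5 hours).
P(13 ≤ N ≤ 15) = Σ_{j=13}^{15} e^(−14.7) · 14.7^j/j! ≈ 0.3056.

0.3056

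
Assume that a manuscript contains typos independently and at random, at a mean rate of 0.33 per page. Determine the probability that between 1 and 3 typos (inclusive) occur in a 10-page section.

Over the interval, μ = 0.33 × 10 = 3.3 (a 10-page section = 10 pages).
P(1 ≤ N ≤ 3) = Σ_{j=1}^{3} e^(−3.3) · 3.3^j/j! ≈ 0.5435.

0.5435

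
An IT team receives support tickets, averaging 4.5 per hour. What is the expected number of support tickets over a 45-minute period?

3.375

E[N] = λt = 4.5 × 0.75 = 3.375 (a 45-minute period = 0.75 hours).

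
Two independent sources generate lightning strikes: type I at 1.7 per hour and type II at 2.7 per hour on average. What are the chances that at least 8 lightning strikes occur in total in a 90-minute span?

0.3419

Independent Poisson processes superpose: combined rate λ = 1.7 + 2.7 = 4.4 per hour.
Over the interval, μ = 4.4 × 1.5 = 6.6 (a 90-minute span = 1.5 hours).
P(N ≥ 8) = 1 − P(N ≤ 7) ≈ 0.3419.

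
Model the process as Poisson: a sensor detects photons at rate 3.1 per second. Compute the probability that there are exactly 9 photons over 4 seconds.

0.0787

Over the interval, μ = 3.1 × 4 = 12.4 (4 seconds).
P(N = 9) = e^(−μ) μ^9/9! = e^(−12.4) · 12.4^9/362880 ≈ 0.0787.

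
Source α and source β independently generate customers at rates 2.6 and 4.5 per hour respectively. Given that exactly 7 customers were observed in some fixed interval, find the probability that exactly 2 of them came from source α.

Given the total, each event is independently from source α with probability p = λ_α/(λ_α+λ_β) = 2.6/7.1 ≈ 0.3662.
So K ~ Binomial(7, 2.6/7.1): P(K = 2) = C(7,2) · (2.6/7.1)^2 · (4.5/7.1)^5 ≈ 0.2880.

0.2880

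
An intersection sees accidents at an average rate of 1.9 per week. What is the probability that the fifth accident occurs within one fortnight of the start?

0.3322

Over the interval, μ = 1.9 × 2 = 3.8 (a fortnight = 2 weeks).
The fifth arrival falls in the interval iff at least 5 events occur there: P(S_5 ≤ t) = P(N ≥ 5) = 1 − P(N ≤ 4) ≈ 0.3322.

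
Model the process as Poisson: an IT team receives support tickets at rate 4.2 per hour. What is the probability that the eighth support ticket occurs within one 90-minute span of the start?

0.2983

Over the interval, μ = 4.2 × 1.5 = 6.3 (a 90-minute span = 1.5 hours).
The eighth arrival falls in the interval iff at least 8 events occur there: P(S_8 ≤ t) = P(N ≥ 8) = 1 − P(N ≤ 7) ≈ 0.2983.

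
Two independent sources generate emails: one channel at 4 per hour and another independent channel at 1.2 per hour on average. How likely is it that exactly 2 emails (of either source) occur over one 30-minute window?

Independent Poisson processes superpose: combined rate λ = 4 + 1.2 = 5.2 per hour.
Over the interval, μ = 5.2 × 0.5 = 2.6 (a 30-minute window = 0.5 hours).
P(N = 2) = e^(−2.6) · 2.6^2/2! ≈ 0.2510.

0.2510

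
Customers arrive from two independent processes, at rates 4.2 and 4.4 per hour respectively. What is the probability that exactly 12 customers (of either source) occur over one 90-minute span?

0.1107

Independent Poisson processes superpose: combined rate λ = 4.2 + 4.4 = 8.6 per hour.
Over the interval, μ = 8.6 × 1.5 = 12.9 (a 90-minute span = 1.5 hours).
P(N = 12) = e^(−12.9) · 12.9^12/12! ≈ 0.1107.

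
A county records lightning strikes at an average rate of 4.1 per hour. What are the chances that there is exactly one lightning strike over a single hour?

With mean μ = 4.1 per hour,
P(N = 1) = e^(−μ) μ^1/1! = e^(−4.1) · 4.1^1/1 ≈ 0.0679.

0.0679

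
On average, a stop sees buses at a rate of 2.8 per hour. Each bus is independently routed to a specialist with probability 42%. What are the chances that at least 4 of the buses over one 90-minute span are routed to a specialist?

0.1030

Thinning: the buses that are routed to a specialist themselves form a Poisson process with rate 0.42 × 2.8 = 1.176 per hour.
Over the interval, μ = 1.176 × 1.5 = 1.764 (a 90-minute span = 1.5 hours).
P(N ≥ 4) = 1 − P(N ≤ 3) ≈ 0.1030.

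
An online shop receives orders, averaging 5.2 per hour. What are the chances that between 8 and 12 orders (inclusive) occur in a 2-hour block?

0.5659

Over the interval, μ = 5.2 × 2 = 10.4 (a 2-hour block = 2 hours).
P(8 ≤ N ≤ 12) = Σ_{j=8}^{12} e^(−10.4) · 10.4^j/j! ≈ 0.5659.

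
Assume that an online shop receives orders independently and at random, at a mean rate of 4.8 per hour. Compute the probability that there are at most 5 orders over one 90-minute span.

Over the interval, μ = 4.8 × 1.5 = 7.2 (a 90-minute span = 1.5 hours).
P(N ≤ 5) = Σ_{j=0}^{5} e^(−μ) μ^j/j! ≈ 0.2759.

0.2759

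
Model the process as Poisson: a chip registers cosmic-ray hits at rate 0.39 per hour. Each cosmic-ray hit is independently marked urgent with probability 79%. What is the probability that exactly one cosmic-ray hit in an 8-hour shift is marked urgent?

0.2096

Thinning: the cosmic-ray hits that are marked urgent themselves form a Poisson process with rate 0.79 × 0.39 = 0.3081 per hour.
Over the interval, μ = 0.3081 × 8 = 2.4648 (an 8-hour shift = 8 hours).
P(N = 1) = e^(−2.4648) · 2.4648^1/1! ≈ 0.2096.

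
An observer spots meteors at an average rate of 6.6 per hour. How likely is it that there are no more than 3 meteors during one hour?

0.1052

With mean μ = 6.6 per hour,
P(N ≤ 3) = Σ_{j=0}^{3} e^(−μ) μ^j/j! ≈ 0.1052.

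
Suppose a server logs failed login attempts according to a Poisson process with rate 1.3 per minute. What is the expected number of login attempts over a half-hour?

39

E[N] = λt = 1.3 × 30 = 39 (a half-hour = 30 minutes).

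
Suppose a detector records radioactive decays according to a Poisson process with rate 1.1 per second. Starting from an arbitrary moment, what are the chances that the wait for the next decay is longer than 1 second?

The wait for the next event is exponential with rate λ = 1.1 per second.
P(T > 1) = e^(−λt) = e^(−1.1 × 1) = e^(−1.1) ≈ 0.3329.

0.3329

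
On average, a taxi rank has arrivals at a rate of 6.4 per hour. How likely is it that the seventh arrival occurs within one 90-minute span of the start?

Over the interval, μ = 6.4 × 1.5 = 9.6 (a 90-minute span = 1.5 hours).
The seventh arrival falls in the interval iff at least 7 events occur there: P(S_7 ≤ t) = P(N ≥ 7) = 1 − P(N ≤ 6) ≈ 0.8426.

0.8426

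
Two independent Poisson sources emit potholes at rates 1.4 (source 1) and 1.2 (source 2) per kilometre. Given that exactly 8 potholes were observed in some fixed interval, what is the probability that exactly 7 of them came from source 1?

Given the total, each event is independently from source 1 with probability p = λ_1/(λ_1+λ_2) = 1.4/2.6 ≈ 0.5385.
So K ~ Binomial(8, 1.4/2.6): P(K = 7) = C(8,7) · (1.4/2.6)^7 · (1.2/2.6)^1 ≈ 0.0485.

0.0485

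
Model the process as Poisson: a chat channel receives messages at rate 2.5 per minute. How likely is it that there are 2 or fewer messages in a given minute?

0.5438

With mean μ = 2.5 per minute,
P(N ≤ 2) = Σ_{j=0}^{2} e^(−μ) μ^j/j! ≈ 0.5438.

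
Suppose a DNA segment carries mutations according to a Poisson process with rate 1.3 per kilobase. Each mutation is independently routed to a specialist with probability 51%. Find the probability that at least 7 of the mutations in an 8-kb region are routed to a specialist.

Thinning: the mutations that are routed to a specialist themselves form a Poisson process with rate 0.51 × 1.3 = 0.663 per kilobase.
Over the interval, μ = 0.663 × 8 = 5.304 (an 8-kb region = 8 kilobases).
P(N ≥ 7) = 1 − P(N ≤ 6) ≈ 0.2835.

0.2835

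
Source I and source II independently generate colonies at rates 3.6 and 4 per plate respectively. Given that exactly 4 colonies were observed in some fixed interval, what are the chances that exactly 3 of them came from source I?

Given the total, each event is independently from source I with probability p = λ_I/(λ_I+λ_II) = 3.6/7.6 ≈ 0.4737.
So K ~ Binomial(4, 3.6/7.6): P(K = 3) = C(4,3) · (3.6/7.6)^3 · (4/7.6)^1 ≈ 0.2238.

0.2238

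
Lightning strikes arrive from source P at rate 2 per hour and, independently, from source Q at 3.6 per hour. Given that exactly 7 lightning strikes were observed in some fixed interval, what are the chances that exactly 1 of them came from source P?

0.1765

Given the total, each event is independently from source P with probability p = λ_P/(λ_P+λ_Q) = 2/5.6 ≈ 0.3571.
So K ~ Binomial(7, 2/5.6): P(K = 1) = C(7,1) · (2/5.6)^1 · (3.6/5.6)^6 ≈ 0.1765.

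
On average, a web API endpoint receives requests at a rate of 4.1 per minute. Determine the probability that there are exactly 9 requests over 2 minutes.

Over the interval, μ = 4.1 × 2 = 8.2 (2 minutes).
P(N = 9) = e^(−μ) μ^9/9! = e^(−8.2) · 8.2^9/362880 ≈ 0.1269.

0.1269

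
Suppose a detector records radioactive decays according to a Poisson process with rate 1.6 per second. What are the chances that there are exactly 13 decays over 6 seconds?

0.0640

Over the interval, μ = 1.6 × 6 = 9.6 (6 seconds).
P(N = 13) = e^(−μ) μ^13/13! = e^(−9.6) · 9.6^13/6227020800 ≈ 0.0640.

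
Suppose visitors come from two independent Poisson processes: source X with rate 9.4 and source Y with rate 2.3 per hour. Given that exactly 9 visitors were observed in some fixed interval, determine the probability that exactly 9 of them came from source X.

0.1395

Given the total, each event is independently from source X with probability p = λ_X/(λ_X+λ_Y) = 9.4/11.7 ≈ 0.8034.
So K ~ Binomial(9, 9.4/11.7): P(K = 9) = C(9,9) · (9.4/11.7)^9 · (2.3/11.7)^0 ≈ 0.1395.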